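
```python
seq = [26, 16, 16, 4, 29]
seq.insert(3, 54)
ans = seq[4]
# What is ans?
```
Trace:
  seq=[26, 16, 16, 4, 29]
  seq=[26, 16, 16, 54, 4, 29]
  seq=[26, 16, 16, 54, 4, 29], ans=4

Final answer: 4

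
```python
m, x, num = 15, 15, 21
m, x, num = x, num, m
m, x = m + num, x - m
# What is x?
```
Trace:
  m=15, x=15, num=21
  m=15, x=21, num=15
  m=30, x=6, num=15

Final answer: 6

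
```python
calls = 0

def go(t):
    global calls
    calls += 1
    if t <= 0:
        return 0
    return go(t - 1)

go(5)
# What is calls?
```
Call trace:
go(t=5)
  go(t=4)
    go(t=3)
      go(t=2)
        go(t=1)
          go(t=0)
          -> return 0
        -> return 0
      -> return 0
    -> return 0
  -> return 0
-> return 0

calls is incremented once per call. go is entered once for each t = 5, 4, 3, 2, 1, 0 (the t <= 0 call returns without recursing), i.e. 5 + 1 calls.
calls = 6

Final answer: 6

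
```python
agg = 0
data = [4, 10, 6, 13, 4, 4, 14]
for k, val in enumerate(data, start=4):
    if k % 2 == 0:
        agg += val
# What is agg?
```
Trace:
  agg=0
  agg=4, k=4, val=4
  agg=4, k=5, val=10
  agg=10, k=6, val=6
  agg=10, k=7, val=13
  agg=14, k=8, val=4
  agg=14, k=9, val=4
  agg=28, k=10, val=14

Final answer: 28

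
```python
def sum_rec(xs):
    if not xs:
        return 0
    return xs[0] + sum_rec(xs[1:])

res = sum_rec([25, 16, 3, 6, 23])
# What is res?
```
Call trace:
sum_rec(xs=[25, 16, 3, 6, 23])
  sum_rec(xs=[16, 3, 6, 23])
    sum_rec(xs=[3, 6, 23])
      sum_rec(xs=[6, 23])
        sum_rec(xs=[23])
          sum_rec(xs=[])
          -> return 0
        -> return 23
      -> return 29
    -> return 32
  -> return 48
-> return 73

Final answer: 73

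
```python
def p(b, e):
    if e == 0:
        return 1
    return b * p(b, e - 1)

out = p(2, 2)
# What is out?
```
Call trace:
p(b=2, e=2)
  p(b=2, e=1)
    p(b=2, e=0)
    -> return 1
  -> return 2
-> return 4

Final answer: 4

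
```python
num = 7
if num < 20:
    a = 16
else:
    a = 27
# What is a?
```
Trace:
  num=7
  num=7, a=16

Final answer: 16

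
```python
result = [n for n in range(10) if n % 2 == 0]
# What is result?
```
Trace:
  n=0
  n=1
  n=2
  n=3
  n=4
  n=5
  n=6
  n=7
  n=8
  n=9
  result=[0, 2, 4, 6, 8]

Final answer: [0, 2, 4, 6, 8]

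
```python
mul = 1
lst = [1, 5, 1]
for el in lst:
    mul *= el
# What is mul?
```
Trace:
  mul=1
  mul=1, el=1
  mul=5, el=5
  mul=5, el=1

Final answer: 5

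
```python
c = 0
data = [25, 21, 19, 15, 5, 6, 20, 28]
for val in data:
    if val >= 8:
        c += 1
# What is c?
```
Trace:
  c=0
  c=1, val=25
  c=2, val=21
  c=3, val=19
  c=4, val=15
  c=4, val=5
  c=4, val=6
  c=5, val=20
  c=6, val=28

Final answer: 6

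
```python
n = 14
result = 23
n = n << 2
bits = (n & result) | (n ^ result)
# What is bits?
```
Trace:
  n=14
  n=14, result=23
  n=56, result=23
  n=56, result=23, bits=63

Final answer: 63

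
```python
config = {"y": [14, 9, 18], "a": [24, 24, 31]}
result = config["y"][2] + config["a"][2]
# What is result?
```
Trace:
  config={'y': [14, 9, 18], 'a': [24, 24, 31]}
  config={'y': [14, 9, 18], 'a': [24, 24, 31]}, result=49

Final answer: 49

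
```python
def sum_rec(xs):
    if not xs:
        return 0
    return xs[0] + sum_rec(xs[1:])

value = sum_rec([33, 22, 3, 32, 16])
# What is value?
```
Call trace:
sum_rec(xs=[33, 22, 3, 32, 16])
  sum_rec(xs=[22, 3, 32, 16])
    sum_rec(xs=[3, 32, 16])
      sum_rec(xs=[32, 16])
        sum_rec(xs=[16])
          sum_rec(xs=[])
          -> return 0
        -> return 16
      -> return 48
    -> return 51
  -> return 73
-> return 106

Final answer: 106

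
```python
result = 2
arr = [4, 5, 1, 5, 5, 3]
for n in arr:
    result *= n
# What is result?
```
Trace:
  result=2
  result=8, n=4
  result=40, n=5
  result=40, n=1
  result=200, n=5
  result=1000, n=5
  result=3000, n=3

Final answer: 3000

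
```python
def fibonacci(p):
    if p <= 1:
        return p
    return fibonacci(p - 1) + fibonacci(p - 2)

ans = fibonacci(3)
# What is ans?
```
Call trace:
fibonacci(p=3)
  fibonacci(p=2)
    fibonacci(p=1)
    -> return 1
    fibonacci(p=0)
    -> return 0
  -> return 1
  fibonacci(p=1)
  -> return 1
-> return 2

Final answer: 2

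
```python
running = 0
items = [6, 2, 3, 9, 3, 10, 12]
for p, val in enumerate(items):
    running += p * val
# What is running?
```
Trace:
  running=0
  running=0, p=0, val=6
  running=2, p=1, val=2
  running=8, p=2, val=3
  running=35, p=3, val=9
  running=47, p=4, val=3
  running=97, p=5, val=10
  running=169, p=6, val=12

Final answer: 169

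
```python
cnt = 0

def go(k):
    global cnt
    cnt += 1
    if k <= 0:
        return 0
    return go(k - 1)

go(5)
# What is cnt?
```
Call trace:
go(k=5)
  go(k=4)
    go(k=3)
      go(k=2)
        go(k=1)
          go(k=0)
          -> return 0
        -> return 0
      -> return 0
    -> return 0
  -> return 0
-> return 0

cnt is incremented once per call. go is entered once for each k = 5, 4, 3, 2, 1, 0 (the k <= 0 call returns without recursing), i.e. 5 + 1 calls.
cnt = 6

Final answer: 6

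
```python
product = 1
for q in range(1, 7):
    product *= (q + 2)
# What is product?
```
Trace:
  product=1
  product=3, q=1
  product=12, q=2
  product=60, q=3
  product=360, q=4
  product=2520, q=5
  product=20160, q=6

Final answer: 20160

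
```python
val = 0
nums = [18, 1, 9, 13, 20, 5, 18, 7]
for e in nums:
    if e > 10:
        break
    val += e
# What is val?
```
Trace:
  val=0
  val=0, e=18

Final answer: 0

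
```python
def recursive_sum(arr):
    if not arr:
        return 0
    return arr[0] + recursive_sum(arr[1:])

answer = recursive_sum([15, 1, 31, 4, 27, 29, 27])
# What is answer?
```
Call trace:
recursive_sum(arr=[15, 1, 31, 4, 27, 29, 27])
  recursive_sum(arr=[1, 31, 4, 27, 29, 27])
    recursive_sum(arr=[31, 4, 27, 29, 27])
      recursive_sum(arr=[4, 27, 29, 27])
        recursive_sum(arr=[27, 29, 27])
          recursive_sum(arr=[29, 27])
            recursive_sum(arr=[27])
              recursive_sum(arr=[])
              -> return 0
            -> return 27
          -> return 56
        -> return 83
      -> return 87
    -> return 118
  -> return 119
-> return 134

Final answer: 134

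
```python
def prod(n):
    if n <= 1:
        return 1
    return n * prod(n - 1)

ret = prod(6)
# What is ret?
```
Call trace:
prod(n=6)
  prod(n=5)
    prod(n=4)
      prod(n=3)
        prod(n=2)
          prod(n=1)
          -> return 1
        -> return 2
      -> return 6
    -> return 24
  -> return 120
-> return 720

Final answer: 720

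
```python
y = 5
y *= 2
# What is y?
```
Trace:
  y=5
  y=10

Final answer: 10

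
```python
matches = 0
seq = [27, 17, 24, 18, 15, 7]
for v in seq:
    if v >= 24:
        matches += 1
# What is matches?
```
Trace:
  matches=0
  matches=1, v=27
  matches=1, v=17
  matches=2, v=24
  matches=2, v=18
  matches=2, v=15
  matches=2, v=7

Final answer: 2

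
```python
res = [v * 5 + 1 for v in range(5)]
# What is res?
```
Trace:
  v=0
  v=1
  v=2
  v=3
  v=4
  res=[1, 6, 11, 16, 21]

Final answer: [1, 6, 11, 16, 21]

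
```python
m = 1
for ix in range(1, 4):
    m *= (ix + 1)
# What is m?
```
Trace:
  m=1
  m=2, ix=1
  m=6, ix=2
  m=24, ix=3

Final answer: 24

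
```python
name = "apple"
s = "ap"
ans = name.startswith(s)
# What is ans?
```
Trace:
  name='apple'
  name='apple', s='ap'
  name='apple', s='ap', ans=True

Final answer: True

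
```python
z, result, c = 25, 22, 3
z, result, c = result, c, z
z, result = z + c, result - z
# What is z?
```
Trace:
  z=25, result=22, c=3
  z=22, result=3, c=25
  z=47, result=-19, c=25

Final answer: 47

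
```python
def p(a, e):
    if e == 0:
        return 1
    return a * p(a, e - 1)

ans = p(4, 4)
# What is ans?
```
Call trace:
p(a=4, e=4)
  p(a=4, e=3)
    p(a=4, e=2)
      p(a=4, e=1)
        p(a=4, e=0)
        -> return 1
      -> return 4
    -> return 16
  -> return 64
-> return 256

Final answer: 256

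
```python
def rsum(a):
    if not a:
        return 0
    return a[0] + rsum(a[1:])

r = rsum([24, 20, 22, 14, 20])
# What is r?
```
Call trace:
rsum(a=[24, 20, 22, 14, 20])
  rsum(a=[20, 22, 14, 20])
    rsum(a=[22, 14, 20])
      rsum(a=[14, 20])
        rsum(a=[20])
          rsum(a=[])
          -> return 0
        -> return 20
      -> return 34
    -> return 56
  -> return 76
-> return 100

Final answer: 100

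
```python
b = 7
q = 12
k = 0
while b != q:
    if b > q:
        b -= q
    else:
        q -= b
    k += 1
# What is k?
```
Trace:
  b=7
  b=7, q=12
  b=7, q=12, k=0
  b=7, q=5, k=1
  b=2, q=5, k=2
  b=2, q=3, k=3
  b=2, q=1, k=4
  b=1, q=1, k=5

Final answer: 5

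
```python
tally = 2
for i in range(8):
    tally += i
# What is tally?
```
Trace:
  tally=2
  tally=2, i=0
  tally=3, i=1
  tally=5, i=2
  tally=8, i=3
  tally=12, i=4
  tally=17, i=5
  tally=23, i=6
  tally=30, i=7

Final answer: 30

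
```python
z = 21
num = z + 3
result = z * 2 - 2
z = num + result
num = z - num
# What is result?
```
Trace:
  z=21
  z=21, num=24
  z=21, num=24, result=40
  z=64, num=24, result=40
  z=64, num=40, result=40

Final answer: 40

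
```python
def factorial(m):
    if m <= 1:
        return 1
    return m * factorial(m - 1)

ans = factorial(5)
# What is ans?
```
Call trace:
factorial(m=5)
  factorial(m=4)
    factorial(m=3)
      factorial(m=2)
        factorial(m=1)
        -> return 1
      -> return 2
    -> return 6
  -> return 24
-> return 120

Final answer: 120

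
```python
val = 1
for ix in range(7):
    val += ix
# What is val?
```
Trace:
  val=1
  val=1, ix=0
  val=2, ix=1
  val=4, ix=2
  val=7, ix=3
  val=11, ix=4
  val=16, ix=5
  val=22, ix=6

Final answer: 22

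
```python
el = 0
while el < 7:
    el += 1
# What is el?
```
Trace:
  el=0
  el=1
  el=2
  el=3
  el=4
  el=5
  el=6
  el=7

Final answer: 7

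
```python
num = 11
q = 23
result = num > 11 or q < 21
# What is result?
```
Trace:
  num=11
  num=11, q=23
  num=11, q=23, result=False

Final answer: False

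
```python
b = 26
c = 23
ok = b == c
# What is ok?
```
Trace:
  b=26
  b=26, c=23
  b=26, c=23, ok=False

Final answer: False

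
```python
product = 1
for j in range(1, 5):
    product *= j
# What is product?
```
Trace:
  product=1
  product=1, j=1
  product=2, j=2
  product=6, j=3
  product=24, j=4

Final answer: 24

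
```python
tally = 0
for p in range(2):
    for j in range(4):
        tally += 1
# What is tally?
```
Trace:
  tally=0
  tally=1, p=0, j=0
  tally=2, p=0, j=1
  tally=3, p=0, j=2
  tally=4, p=0, j=3
  tally=5, p=1, j=0
  tally=6, p=1, j=1
  tally=7, p=1, j=2
  tally=8, p=1, j=3

Final answer: 8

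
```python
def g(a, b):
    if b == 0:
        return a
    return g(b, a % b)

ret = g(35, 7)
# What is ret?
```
Call trace:
g(a=35, b=7)
  g(a=7, b=0)
  -> return 7
-> return 7

Final answer: 7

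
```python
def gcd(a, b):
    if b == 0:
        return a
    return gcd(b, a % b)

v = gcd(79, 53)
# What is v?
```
Call trace:
gcd(a=79, b=53)
  gcd(a=53, b=26)
    gcd(a=26, b=1)
      gcd(a=1, b=0)
      -> return 1
    -> return 1
  -> return 1
-> return 1

Final answer: 1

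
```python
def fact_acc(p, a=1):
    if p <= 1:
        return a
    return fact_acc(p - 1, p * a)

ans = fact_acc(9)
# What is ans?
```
Call trace:
fact_acc(p=9, a=1)
  fact_acc(p=8, a=9)
    fact_acc(p=7, a=72)
      fact_acc(p=6, a=504)
        fact_acc(p=5, a=3024)
          fact_acc(p=4, a=15120)
            fact_acc(p=3, a=60480)
              fact_acc(p=2, a=181440)
                fact_acc(p=1, a=362880)
                -> return 362880
              -> return 362880
            -> return 362880
          -> return 362880
        -> return 362880
      -> return 362880
    -> return 362880
  -> return 362880
-> return 362880

Final answer: 362880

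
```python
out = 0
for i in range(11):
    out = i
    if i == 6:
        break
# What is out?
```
Trace:
  out=0
  out=0, i=0
  out=1, i=1
  out=2, i=2
  out=3, i=3
  out=4, i=4
  out=5, i=5
  out=6, i=6

Final answer: 6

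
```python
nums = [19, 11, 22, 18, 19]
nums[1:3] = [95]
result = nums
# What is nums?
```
Trace:
  nums=[19, 11, 22, 18, 19]
  nums=[19, 95, 18, 19]
  nums=[19, 95, 18, 19], result=[19, 95, 18, 19]

Final answer: [19, 95, 18, 19]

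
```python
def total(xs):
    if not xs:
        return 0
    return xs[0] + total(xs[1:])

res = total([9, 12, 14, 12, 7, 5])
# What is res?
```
Call trace:
total(xs=[9, 12, 14, 12, 7, 5])
  total(xs=[12, 14, 12, 7, 5])
    total(xs=[14, 12, 7, 5])
      total(xs=[12, 7, 5])
        total(xs=[7, 5])
          total(xs=[5])
            total(xs=[])
            -> return 0
          -> return 5
        -> return 12
      -> return 24
    -> return 38
  -> return 50
-> return 59

Final answer: 59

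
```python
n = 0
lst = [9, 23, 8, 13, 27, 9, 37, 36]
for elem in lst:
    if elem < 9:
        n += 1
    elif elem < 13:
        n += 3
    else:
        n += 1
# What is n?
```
Trace:
  n=0
  n=3, elem=9
  n=4, elem=23
  n=5, elem=8
  n=6, elem=13
  n=7, elem=27
  n=10, elem=9
  n=11, elem=37
  n=12, elem=36

Final answer: 12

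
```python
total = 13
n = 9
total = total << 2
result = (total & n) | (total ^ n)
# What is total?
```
Trace:
  total=13
  total=13, n=9
  total=52, n=9
  total=52, n=9, result=61

Final answer: 52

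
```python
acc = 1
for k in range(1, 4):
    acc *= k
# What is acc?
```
Trace:
  acc=1
  acc=1, k=1
  acc=2, k=2
  acc=6, k=3

Final answer: 6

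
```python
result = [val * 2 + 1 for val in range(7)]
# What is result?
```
Trace:
  val=0
  val=1
  val=2
  val=3
  val=4
  val=5
  val=6
  result=[1, 3, 5, 7, 9, 11, 13]

Final answer: [1, 3, 5, 7, 9, 11, 13]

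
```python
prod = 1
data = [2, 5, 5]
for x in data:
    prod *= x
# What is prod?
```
Trace:
  prod=1
  prod=2, x=2
  prod=10, x=5
  prod=50, x=5

Final answer: 50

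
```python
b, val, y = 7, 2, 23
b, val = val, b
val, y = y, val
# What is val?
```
Trace:
  b=7, val=2, y=23
  b=2, val=7, y=23
  b=2, val=23, y=7

Final answer: 23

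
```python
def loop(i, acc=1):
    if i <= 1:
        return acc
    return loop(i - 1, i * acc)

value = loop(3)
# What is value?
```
Call trace:
loop(i=3, acc=1)
  loop(i=2, acc=3)
    loop(i=1, acc=6)
    -> return 6
  -> return 6
-> return 6

Final answer: 6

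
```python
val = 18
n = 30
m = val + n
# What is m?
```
Trace:
  val=18
  val=18, n=30
  val=18, n=30, m=48

Final answer: 48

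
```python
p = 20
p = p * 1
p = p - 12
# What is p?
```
Trace:
  p=20
  p=20
  p=8

Final answer: 8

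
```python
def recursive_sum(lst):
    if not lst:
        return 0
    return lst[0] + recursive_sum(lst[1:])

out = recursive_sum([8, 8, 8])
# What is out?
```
Call trace:
recursive_sum(lst=[8, 8, 8])
  recursive_sum(lst=[8, 8])
    recursive_sum(lst=[8])
      recursive_sum(lst=[])
      -> return 0
    -> return 8
  -> return 16
-> return 24

Final answer: 24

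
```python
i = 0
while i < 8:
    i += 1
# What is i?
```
Trace:
  i=0
  i=1
  i=2
  i=3
  i=4
  i=5
  i=6
  i=7
  i=8

Final answer: 8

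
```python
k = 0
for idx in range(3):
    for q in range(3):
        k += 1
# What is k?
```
Trace:
  k=0
  k=1, idx=0, q=0
  k=2, idx=0, q=1
  k=3, idx=0, q=2
  k=4, idx=1, q=0
  k=5, idx=1, q=1
  k=6, idx=1, q=2
  k=7, idx=2, q=0
  k=8, idx=2, q=1
  k=9, idx=2, q=2

Final answer: 9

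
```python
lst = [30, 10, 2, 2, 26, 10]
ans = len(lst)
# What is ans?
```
Trace:
  lst=[30, 10, 2, 2, 26, 10]
  lst=[30, 10, 2, 2, 26, 10], ans=6

Final answer: 6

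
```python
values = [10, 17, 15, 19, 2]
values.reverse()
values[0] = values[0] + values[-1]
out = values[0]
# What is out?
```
Trace:
  values=[10, 17, 15, 19, 2]
  values=[2, 19, 15, 17, 10]
  values=[12, 19, 15, 17, 10]
  values=[12, 19, 15, 17, 10], out=12

Final answer: 12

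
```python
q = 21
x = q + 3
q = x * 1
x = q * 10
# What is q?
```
Trace:
  q=21
  q=21, x=24
  q=24, x=24
  q=24, x=240

Final answer: 24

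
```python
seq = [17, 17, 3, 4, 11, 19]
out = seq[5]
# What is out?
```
Trace:
  seq=[17, 17, 3, 4, 11, 19]
  seq=[17, 17, 3, 4, 11, 19], out=19

Final answer: 19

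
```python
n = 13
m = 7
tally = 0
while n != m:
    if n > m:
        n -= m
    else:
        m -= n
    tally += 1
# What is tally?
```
Trace:
  n=13
  n=13, m=7
  n=13, m=7, tally=0
  n=6, m=7, tally=1
  n=6, m=1, tally=2
  n=5, m=1, tally=3
  n=4, m=1, tally=4
  n=3, m=1, tally=5
  n=2, m=1, tally=6
  n=1, m=1, tally=7

Final answer: 7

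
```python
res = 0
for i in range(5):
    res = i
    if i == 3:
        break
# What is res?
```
Trace:
  res=0
  res=0, i=0
  res=1, i=1
  res=2, i=2
  res=3, i=3

Final answer: 3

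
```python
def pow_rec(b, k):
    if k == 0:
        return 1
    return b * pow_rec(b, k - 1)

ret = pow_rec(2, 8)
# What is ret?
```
Call trace:
pow_rec(b=2, k=8)
  pow_rec(b=2, k=7)
    pow_rec(b=2, k=6)
      pow_rec(b=2, k=5)
        pow_rec(b=2, k=4)
          pow_rec(b=2, k=3)
            pow_rec(b=2, k=2)
              pow_rec(b=2, k=1)
                pow_rec(b=2, k=0)
                -> return 1
              -> return 2
            -> return 4
          -> return 8
        -> return 16
      -> return 32
    -> return 64
  -> return 128
-> return 256

Final answer: 256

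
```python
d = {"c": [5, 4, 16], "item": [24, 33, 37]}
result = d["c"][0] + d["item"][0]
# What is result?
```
Trace:
  d={'c': [5, 4, 16], 'item': [24, 33, 37]}
  d={'c': [5, 4, 16], 'item': [24, 33, 37]}, result=29

Final answer: 29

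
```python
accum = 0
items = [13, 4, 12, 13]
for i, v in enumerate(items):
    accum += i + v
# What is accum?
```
Trace:
  accum=0
  accum=13, i=0, v=13
  accum=18, i=1, v=4
  accum=32, i=2, v=12
  accum=48, i=3, v=13

Final answer: 48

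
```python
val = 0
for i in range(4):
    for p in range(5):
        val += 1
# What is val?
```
Trace:
  val=0
  val=1, i=0, p=0
  val=2, i=0, p=1
  val=3, i=0, p=2
  val=4, i=0, p=3
  val=5, i=0, p=4
  val=6, i=1, p=0
  val=7, i=1, p=1
  val=8, i=1, p=2
  val=9, i=1, p=3
  val=10, i=1, p=4
  val=11, i=2, p=0
  val=12, i=2, p=1
  val=13, i=2, p=2
  val=14, i=2, p=3
  val=15, i=2, p=4
  val=16, i=3, p=0
  val=17, i=3, p=1
  val=18, i=3, p=2
  val=19, i=3, p=3
  val=20, i=3, p=4

Final answer: 20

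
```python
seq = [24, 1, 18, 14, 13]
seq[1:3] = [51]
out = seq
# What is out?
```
Trace:
  seq=[24, 1, 18, 14, 13]
  seq=[24, 51, 14, 13]
  seq=[24, 51, 14, 13], out=[24, 51, 14, 13]

Final answer: [24, 51, 14, 13]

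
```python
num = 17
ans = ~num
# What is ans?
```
Trace:
  num=17
  num=17, ans=-18

Final answer: -18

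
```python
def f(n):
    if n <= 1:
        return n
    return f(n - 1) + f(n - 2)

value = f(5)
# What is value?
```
Call trace (a repeated sub-call is expanded the first time; later identical calls just restate its return value):
f(n=5)
  f(n=4)
    f(n=3)
      f(n=2)
        f(n=1)
        -> return 1
        f(n=0)
        -> return 0
      -> return 1
      f(n=1)
      -> return 1
    -> return 2
    f(n=2) -> return 1  (same call as traced above)
  -> return 3
  f(n=3) -> return 2  (same call as traced above)
-> return 5

Final answer: 5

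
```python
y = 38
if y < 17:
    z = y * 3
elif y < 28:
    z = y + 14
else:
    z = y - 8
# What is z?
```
Trace:
  y=38
  y=38, z=30

Final answer: 30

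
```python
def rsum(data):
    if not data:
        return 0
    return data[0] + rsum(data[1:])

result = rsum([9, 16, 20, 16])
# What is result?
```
Call trace:
rsum(data=[9, 16, 20, 16])
  rsum(data=[16, 20, 16])
    rsum(data=[20, 16])
      rsum(data=[16])
        rsum(data=[])
        -> return 0
      -> return 16
    -> return 36
  -> return 52
-> return 61

Final answer: 61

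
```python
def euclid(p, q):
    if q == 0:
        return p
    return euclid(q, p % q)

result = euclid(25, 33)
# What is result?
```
Call trace:
euclid(p=25, q=33)
  euclid(p=33, q=25)
    euclid(p=25, q=8)
      euclid(p=8, q=1)
        euclid(p=1, q=0)
        -> return 1
      -> return 1
    -> return 1
  -> return 1
-> return 1

Final answer: 1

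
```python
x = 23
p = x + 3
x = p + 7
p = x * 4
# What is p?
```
Trace:
  x=23
  x=23, p=26
  x=33, p=26
  x=33, p=132

Final answer: 132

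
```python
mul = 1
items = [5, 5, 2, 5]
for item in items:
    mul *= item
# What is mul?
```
Trace:
  mul=1
  mul=5, item=5
  mul=25, item=5
  mul=50, item=2
  mul=250, item=5

Final answer: 250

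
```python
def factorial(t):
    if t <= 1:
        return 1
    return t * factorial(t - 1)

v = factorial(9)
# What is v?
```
Call trace:
factorial(t=9)
  factorial(t=8)
    factorial(t=7)
      factorial(t=6)
        factorial(t=5)
          factorial(t=4)
            factorial(t=3)
              factorial(t=2)
                factorial(t=1)
                -> return 1
              -> return 2
            -> return 6
          -> return 24
        -> return 120
      -> return 720
    -> return 5040
  -> return 40320
-> return 362880

Final answer: 362880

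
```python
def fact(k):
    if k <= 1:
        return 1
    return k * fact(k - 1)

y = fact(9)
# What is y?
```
Call trace:
fact(k=9)
  fact(k=8)
    fact(k=7)
      fact(k=6)
        fact(k=5)
          fact(k=4)
            fact(k=3)
              fact(k=2)
                fact(k=1)
                -> return 1
              -> return 2
            -> return 6
          -> return 24
        -> return 120
      -> return 720
    -> return 5040
  -> return 40320
-> return 362880

Final answer: 362880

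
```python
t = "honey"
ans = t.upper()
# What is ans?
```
Trace:
  t='honey'
  t='honey', ans='HONEY'

Final answer: 'HONEY'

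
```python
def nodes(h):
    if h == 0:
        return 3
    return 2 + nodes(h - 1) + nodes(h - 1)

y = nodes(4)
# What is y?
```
Call trace (a repeated sub-call is expanded the first time; later identical calls just restate its return value):
nodes(h=4)
  nodes(h=3)
    nodes(h=2)
      nodes(h=1)
        nodes(h=0)
        -> return 3
        nodes(h=0)
        -> return 3
      -> return 8
      nodes(h=1) -> return 8  (same call as traced above)
    -> return 18
    nodes(h=2) -> return 18  (same call as traced above)
  -> return 38
  nodes(h=3) -> return 38  (same call as traced above)
-> return 78

Final answer: 78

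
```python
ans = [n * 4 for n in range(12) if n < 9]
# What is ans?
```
Trace:
  n=0
  n=1
  n=2
  n=3
  n=4
  n=5
  n=6
  n=7
  n=8
  n=9
  n=10
  n=11
  ans=[0, 4, 8, 12, 16, 20, 24, 28, 32]

Final answer: [0, 4, 8, 12, 16, 20, 24, 28, 32]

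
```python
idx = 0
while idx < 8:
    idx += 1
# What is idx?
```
Trace:
  idx=0
  idx=1
  idx=2
  idx=3
  idx=4
  idx=5
  idx=6
  idx=7
  idx=8

Final answer: 8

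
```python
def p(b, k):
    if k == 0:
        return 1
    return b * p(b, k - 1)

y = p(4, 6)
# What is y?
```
Call trace:
p(b=4, k=6)
  p(b=4, k=5)
    p(b=4, k=4)
      p(b=4, k=3)
        p(b=4, k=2)
          p(b=4, k=1)
            p(b=4, k=0)
            -> return 1
          -> return 4
        -> return 16
      -> return 64
    -> return 256
  -> return 1024
-> return 4096

Final answer: 4096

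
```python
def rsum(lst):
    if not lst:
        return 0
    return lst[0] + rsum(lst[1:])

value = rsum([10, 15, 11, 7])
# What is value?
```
Call trace:
rsum(lst=[10, 15, 11, 7])
  rsum(lst=[15, 11, 7])
    rsum(lst=[11, 7])
      rsum(lst=[7])
        rsum(lst=[])
        -> return 0
      -> return 7
    -> return 18
  -> return 33
-> return 43

Final answer: 43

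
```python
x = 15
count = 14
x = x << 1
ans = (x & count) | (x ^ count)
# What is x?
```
Trace:
  x=15
  x=15, count=14
  x=30, count=14
  x=30, count=14, ans=30

Final answer: 30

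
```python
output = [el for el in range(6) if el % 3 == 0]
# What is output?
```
Trace:
  el=0
  el=1
  el=2
  el=3
  el=4
  el=5
  output=[0, 3]

Final answer: [0, 3]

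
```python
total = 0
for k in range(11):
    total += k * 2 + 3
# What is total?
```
Trace:
  total=0
  total=3, k=0
  total=8, k=1
  total=15, k=2
  total=24, k=3
  total=35, k=4
  total=48, k=5
  total=63, k=6
  total=80, k=7
  total=99, k=8
  total=120, k=9
  total=143, k=10

Final answer: 143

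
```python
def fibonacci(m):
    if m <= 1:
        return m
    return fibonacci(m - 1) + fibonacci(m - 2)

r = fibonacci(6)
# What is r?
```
Call trace (a repeated sub-call is expanded the first time; later identical calls just restate its return value):
fibonacci(m=6)
  fibonacci(m=5)
    fibonacci(m=4)
      fibonacci(m=3)
        fibonacci(m=2)
          fibonacci(m=1)
          -> return 1
          fibonacci(m=0)
          -> return 0
        -> return 1
        fibonacci(m=1)
        -> return 1
      -> return 2
      fibonacci(m=2) -> return 1  (same call as traced above)
    -> return 3
    fibonacci(m=3) -> return 2  (same call as traced above)
  -> return 5
  fibonacci(m=4) -> return 3  (same call as traced above)
-> return 8

Final answer: 8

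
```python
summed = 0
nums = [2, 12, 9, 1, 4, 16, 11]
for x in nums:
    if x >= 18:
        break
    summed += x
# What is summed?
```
Trace:
  summed=0
  summed=2, x=2
  summed=14, x=12
  summed=23, x=9
  summed=24, x=1
  summed=28, x=4
  summed=44, x=16
  summed=55, x=11

Final answer: 55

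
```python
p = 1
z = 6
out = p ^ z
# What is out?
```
Trace:
  p=1
  p=1, z=6
  p=1, z=6, out=7

Final answer: 7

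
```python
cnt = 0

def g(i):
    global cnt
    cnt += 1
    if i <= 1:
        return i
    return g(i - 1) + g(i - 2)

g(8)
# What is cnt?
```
Call trace (a repeated sub-call is expanded the first time; later identical calls just restate its return value):
g(i=8)
  g(i=7)
    g(i=6)
      g(i=5)
        g(i=4)
          g(i=3)
            g(i=2)
              g(i=1)
              -> return 1
              g(i=0)
              -> return 0
            -> return 1
            g(i=1)
            -> return 1
          -> return 2
          g(i=2) -> return 1  (same call as traced above)
        -> return 3
        g(i=3) -> return 2  (same call as traced above)
      -> return 5
      g(i=4) -> return 3  (same call as traced above)
    -> return 8
    g(i=5) -> return 5  (same call as traced above)
  -> return 13
  g(i=6) -> return 8  (same call as traced above)
-> return 21

cnt is incremented once per call, so count the calls in each subtree. Let C(i) = number of calls made by g(i).
C(0) = C(1) = 1 (base case, no recursion); C(i) = 1 + C(i - 1) + C(i - 2) otherwise.
C(2) = 1 + C(1) + C(0) = 1 + 1 + 1 = 3
C(3) = 1 + C(2) + C(1) = 1 + 3 + 1 = 5
C(4) = 1 + C(3) + C(2) = 1 + 5 + 3 = 9
C(5) = 1 + C(4) + C(3) = 1 + 9 + 5 = 15
C(6) = 1 + C(5) + C(4) = 1 + 15 + 9 = 25
C(7) = 1 + C(6) + C(5) = 1 + 25 + 15 = 41
C(8) = 1 + C(7) + C(6) = 1 + 41 + 25 = 67
cnt = C(8) = 67

Final answer: 67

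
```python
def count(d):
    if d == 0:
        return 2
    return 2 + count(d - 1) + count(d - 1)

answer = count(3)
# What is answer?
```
Call trace (a repeated sub-call is expanded the first time; later identical calls just restate its return value):
count(d=3)
  count(d=2)
    count(d=1)
      count(d=0)
      -> return 2
      count(d=0)
      -> return 2
    -> return 6
    count(d=1) -> return 6  (same call as traced above)
  -> return 14
  count(d=2) -> return 14  (same call as traced above)
-> return 30

Final answer: 30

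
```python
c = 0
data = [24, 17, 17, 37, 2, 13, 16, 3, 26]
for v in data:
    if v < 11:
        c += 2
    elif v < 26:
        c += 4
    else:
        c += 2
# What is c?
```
Trace:
  c=0
  c=4, v=24
  c=8, v=17
  c=12, v=17
  c=14, v=37
  c=16, v=2
  c=20, v=13
  c=24, v=16
  c=26, v=3
  c=28, v=26

Final answer: 28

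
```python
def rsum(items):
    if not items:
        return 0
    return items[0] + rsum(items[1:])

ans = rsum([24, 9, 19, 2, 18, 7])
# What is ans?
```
Call trace:
rsum(items=[24, 9, 19, 2, 18, 7])
  rsum(items=[9, 19, 2, 18, 7])
    rsum(items=[19, 2, 18, 7])
      rsum(items=[2, 18, 7])
        rsum(items=[18, 7])
          rsum(items=[7])
            rsum(items=[])
            -> return 0
          -> return 7
        -> return 25
      -> return 27
    -> return 46
  -> return 55
-> return 79

Final answer: 79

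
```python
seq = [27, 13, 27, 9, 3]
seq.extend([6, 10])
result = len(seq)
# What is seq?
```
Trace:
  seq=[27, 13, 27, 9, 3]
  seq=[27, 13, 27, 9, 3, 6, 10]
  seq=[27, 13, 27, 9, 3, 6, 10], result=7

Final answer: [27, 13, 27, 9, 3, 6, 10]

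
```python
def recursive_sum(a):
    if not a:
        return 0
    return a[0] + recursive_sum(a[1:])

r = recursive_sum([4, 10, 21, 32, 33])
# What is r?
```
Call trace:
recursive_sum(a=[4, 10, 21, 32, 33])
  recursive_sum(a=[10, 21, 32, 33])
    recursive_sum(a=[21, 32, 33])
      recursive_sum(a=[32, 33])
        recursive_sum(a=[33])
          recursive_sum(a=[])
          -> return 0
        -> return 33
      -> return 65
    -> return 86
  -> return 96
-> return 100

Final answer: 100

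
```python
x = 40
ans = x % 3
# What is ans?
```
Trace:
  x=40
  x=40, ans=1

Final answer: 1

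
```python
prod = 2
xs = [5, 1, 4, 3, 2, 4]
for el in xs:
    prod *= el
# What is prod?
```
Trace:
  prod=2
  prod=10, el=5
  prod=10, el=1
  prod=40, el=4
  prod=120, el=3
  prod=240, el=2
  prod=960, el=4

Final answer: 960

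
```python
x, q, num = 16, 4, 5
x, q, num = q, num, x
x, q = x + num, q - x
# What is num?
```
Trace:
  x=16, q=4, num=5
  x=4, q=5, num=16
  x=20, q=1, num=16

Final answer: 16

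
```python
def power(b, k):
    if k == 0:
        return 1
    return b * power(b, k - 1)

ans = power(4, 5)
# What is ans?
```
Call trace:
power(b=4, k=5)
  power(b=4, k=4)
    power(b=4, k=3)
      power(b=4, k=2)
        power(b=4, k=1)
          power(b=4, k=0)
          -> return 1
        -> return 4
      -> return 16
    -> return 64
  -> return 256
-> return 1024

Final answer: 1024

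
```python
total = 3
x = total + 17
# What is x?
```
Trace:
  total=3
  total=3, x=20

Final answer: 20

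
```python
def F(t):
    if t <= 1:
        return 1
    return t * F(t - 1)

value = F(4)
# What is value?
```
Call trace:
F(t=4)
  F(t=3)
    F(t=2)
      F(t=1)
      -> return 1
    -> return 2
  -> return 6
-> return 24

Final answer: 24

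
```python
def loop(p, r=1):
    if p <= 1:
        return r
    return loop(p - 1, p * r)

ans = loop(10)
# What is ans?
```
Call trace:
loop(p=10, r=1)
  loop(p=9, r=10)
    loop(p=8, r=90)
      loop(p=7, r=720)
        loop(p=6, r=5040)
          loop(p=5, r=30240)
            loop(p=4, r=151200)
              loop(p=3, r=604800)
                loop(p=2, r=1814400)
                  loop(p=1, r=3628800)
                  -> return 3628800
                -> return 3628800
              -> return 3628800
            -> return 3628800
          -> return 3628800
        -> return 3628800
      -> return 3628800
    -> return 3628800
  -> return 3628800
-> return 3628800

Final answer: 3628800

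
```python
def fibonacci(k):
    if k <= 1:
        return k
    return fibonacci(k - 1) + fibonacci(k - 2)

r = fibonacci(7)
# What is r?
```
Call trace (a repeated sub-call is expanded the first time; later identical calls just restate its return value):
fibonacci(k=7)
  fibonacci(k=6)
    fibonacci(k=5)
      fibonacci(k=4)
        fibonacci(k=3)
          fibonacci(k=2)
            fibonacci(k=1)
            -> return 1
            fibonacci(k=0)
            -> return 0
          -> return 1
          fibonacci(k=1)
          -> return 1
        -> return 2
        fibonacci(k=2) -> return 1  (same call as traced above)
      -> return 3
      fibonacci(k=3) -> return 2  (same call as traced above)
    -> return 5
    fibonacci(k=4) -> return 3  (same call as traced above)
  -> return 8
  fibonacci(k=5) -> return 5  (same call as traced above)
-> return 13

Final answer: 13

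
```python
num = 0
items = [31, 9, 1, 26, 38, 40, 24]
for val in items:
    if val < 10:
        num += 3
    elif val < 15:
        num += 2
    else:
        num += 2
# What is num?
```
Trace:
  num=0
  num=2, val=31
  num=5, val=9
  num=8, val=1
  num=10, val=26
  num=12, val=38
  num=14, val=40
  num=16, val=24

Final answer: 16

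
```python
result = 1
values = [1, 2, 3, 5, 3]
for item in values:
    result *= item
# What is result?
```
Trace:
  result=1
  result=1, item=1
  result=2, item=2
  result=6, item=3
  result=30, item=5
  result=90, item=3

Final answer: 90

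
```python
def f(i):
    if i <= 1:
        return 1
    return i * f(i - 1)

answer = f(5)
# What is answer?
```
Call trace:
f(i=5)
  f(i=4)
    f(i=3)
      f(i=2)
        f(i=1)
        -> return 1
      -> return 2
    -> return 6
  -> return 24
-> return 120

Final answer: 120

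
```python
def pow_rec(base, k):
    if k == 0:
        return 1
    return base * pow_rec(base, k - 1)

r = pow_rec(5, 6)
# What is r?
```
Call trace:
pow_rec(base=5, k=6)
  pow_rec(base=5, k=5)
    pow_rec(base=5, k=4)
      pow_rec(base=5, k=3)
        pow_rec(base=5, k=2)
          pow_rec(base=5, k=1)
            pow_rec(base=5, k=0)
            -> return 1
          -> return 5
        -> return 25
      -> return 125
    -> return 625
  -> return 3125
-> return 15625

Final answer: 15625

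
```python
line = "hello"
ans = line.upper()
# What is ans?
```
Trace:
  line='hello'
  line='hello', ans='HELLO'

Final answer: 'HELLO'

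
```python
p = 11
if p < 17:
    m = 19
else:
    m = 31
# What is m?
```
Trace:
  p=11
  p=11, m=19

Final answer: 19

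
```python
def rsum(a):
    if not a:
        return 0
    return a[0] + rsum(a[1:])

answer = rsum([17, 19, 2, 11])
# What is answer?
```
Call trace:
rsum(a=[17, 19, 2, 11])
  rsum(a=[19, 2, 11])
    rsum(a=[2, 11])
      rsum(a=[11])
        rsum(a=[])
        -> return 0
      -> return 11
    -> return 13
  -> return 32
-> return 49

Final answer: 49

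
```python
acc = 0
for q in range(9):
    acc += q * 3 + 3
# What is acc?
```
Trace:
  acc=0
  acc=3, q=0
  acc=9, q=1
  acc=18, q=2
  acc=30, q=3
  acc=45, q=4
  acc=63, q=5
  acc=84, q=6
  acc=108, q=7
  acc=135, q=8

Final answer: 135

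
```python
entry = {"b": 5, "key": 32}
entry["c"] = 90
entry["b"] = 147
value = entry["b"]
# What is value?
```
Trace:
  entry={'b': 5, 'key': 32}
  entry={'b': 5, 'key': 32, 'c': 90}
  entry={'b': 147, 'key': 32, 'c': 90}
  entry={'b': 147, 'key': 32, 'c': 90}, value=147

Final answer: 147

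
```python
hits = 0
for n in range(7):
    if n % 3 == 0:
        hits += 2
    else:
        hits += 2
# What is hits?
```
Trace:
  hits=0
  hits=2, n=0
  hits=4, n=1
  hits=6, n=2
  hits=8, n=3
  hits=10, n=4
  hits=12, n=5
  hits=14, n=6

Final answer: 14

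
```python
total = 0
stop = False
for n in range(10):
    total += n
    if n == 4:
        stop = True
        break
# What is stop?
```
Trace:
  total=0
  total=0, stop=False
  total=0, stop=False, n=0
  total=1, stop=False, n=1
  total=3, stop=False, n=2
  total=6, stop=False, n=3
  total=10, stop=True, n=4

Final answer: True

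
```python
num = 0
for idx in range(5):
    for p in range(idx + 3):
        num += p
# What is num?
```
Trace:
  num=0
  num=0, idx=0, p=0
  num=1, idx=0, p=1
  num=3, idx=0, p=2
  num=3, idx=1, p=0
  num=4, idx=1, p=1
  num=6, idx=1, p=2
  num=9, idx=1, p=3
  num=9, idx=2, p=0
  num=10, idx=2, p=1
  num=12, idx=2, p=2
  num=15, idx=2, p=3
  num=19, idx=2, p=4
  num=19, idx=3, p=0
  num=20, idx=3, p=1
  num=22, idx=3, p=2
  num=25, idx=3, p=3
  num=29, idx=3, p=4
  num=34, idx=3, p=5
  num=34, idx=4, p=0
  num=35, idx=4, p=1
  num=37, idx=4, p=2
  num=40, idx=4, p=3
  num=44, idx=4, p=4
  num=49, idx=4, p=5
  num=55, idx=4, p=6

Final answer: 55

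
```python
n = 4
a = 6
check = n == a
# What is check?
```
Trace:
  n=4
  n=4, a=6
  n=4, a=6, check=False

Final answer: False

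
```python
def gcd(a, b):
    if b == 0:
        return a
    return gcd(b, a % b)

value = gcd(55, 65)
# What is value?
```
Call trace:
gcd(a=55, b=65)
  gcd(a=65, b=55)
    gcd(a=55, b=10)
      gcd(a=10, b=5)
        gcd(a=5, b=0)
        -> return 5
      -> return 5
    -> return 5
  -> return 5
-> return 5

Final answer: 5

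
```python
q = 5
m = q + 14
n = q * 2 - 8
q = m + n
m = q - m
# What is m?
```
Trace:
  q=5
  q=5, m=19
  q=5, m=19, n=2
  q=21, m=19, n=2
  q=21, m=2, n=2

Final answer: 2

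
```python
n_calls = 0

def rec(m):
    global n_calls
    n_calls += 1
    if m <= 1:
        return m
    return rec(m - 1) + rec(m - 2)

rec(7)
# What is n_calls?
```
Call trace (a repeated sub-call is expanded the first time; later identical calls just restate its return value):
rec(m=7)
  rec(m=6)
    rec(m=5)
      rec(m=4)
        rec(m=3)
          rec(m=2)
            rec(m=1)
            -> return 1
            rec(m=0)
            -> return 0
          -> return 1
          rec(m=1)
          -> return 1
        -> return 2
        rec(m=2) -> return 1  (same call as traced above)
      -> return 3
      rec(m=3) -> return 2  (same call as traced above)
    -> return 5
    rec(m=4) -> return 3  (same call as traced above)
  -> return 8
  rec(m=5) -> return 5  (same call as traced above)
-> return 13

n_calls is incremented once per call, so count the calls in each subtree. Let C(m) = number of calls made by rec(m).
C(0) = C(1) = 1 (base case, no recursion); C(m) = 1 + C(m - 1) + C(m - 2) otherwise.
C(2) = 1 + C(1) + C(0) = 1 + 1 + 1 = 3
C(3) = 1 + C(2) + C(1) = 1 + 3 + 1 = 5
C(4) = 1 + C(3) + C(2) = 1 + 5 + 3 = 9
C(5) = 1 + C(4) + C(3) = 1 + 9 + 5 = 15
C(6) = 1 + C(5) + C(4) = 1 + 15 + 9 = 25
C(7) = 1 + C(6) + C(5) = 1 + 25 + 15 = 41
n_calls = C(7) = 41

Final answer: 41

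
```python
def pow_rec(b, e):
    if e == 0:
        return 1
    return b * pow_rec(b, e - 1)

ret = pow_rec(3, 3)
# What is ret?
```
Call trace:
pow_rec(b=3, e=3)
  pow_rec(b=3, e=2)
    pow_rec(b=3, e=1)
      pow_rec(b=3, e=0)
      -> return 1
    -> return 3
  -> return 9
-> return 27

Final answer: 27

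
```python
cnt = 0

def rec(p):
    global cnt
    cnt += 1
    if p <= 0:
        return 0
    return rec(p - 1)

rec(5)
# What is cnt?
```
Call trace:
rec(p=5)
  rec(p=4)
    rec(p=3)
      rec(p=2)
        rec(p=1)
          rec(p=0)
          -> return 0
        -> return 0
      -> return 0
    -> return 0
  -> return 0
-> return 0

cnt is incremented once per call. rec is entered once for each p = 5, 4, 3, 2, 1, 0 (the p <= 0 call returns without recursing), i.e. 5 + 1 calls.
cnt = 6

Final answer: 6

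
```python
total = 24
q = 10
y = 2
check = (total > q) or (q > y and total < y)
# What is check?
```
Trace:
  total=24
  total=24, q=10
  total=24, q=10, y=2
  total=24, q=10, y=2, check=True

Final answer: True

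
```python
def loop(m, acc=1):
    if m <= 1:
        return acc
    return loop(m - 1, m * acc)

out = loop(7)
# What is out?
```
Call trace:
loop(m=7, acc=1)
  loop(m=6, acc=7)
    loop(m=5, acc=42)
      loop(m=4, acc=210)
        loop(m=3, acc=840)
          loop(m=2, acc=2520)
            loop(m=1, acc=5040)
            -> return 5040
          -> return 5040
        -> return 5040
      -> return 5040
    -> return 5040
  -> return 5040
-> return 5040

Final answer: 5040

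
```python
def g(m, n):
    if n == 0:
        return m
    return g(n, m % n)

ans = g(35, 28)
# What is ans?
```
Call trace:
g(m=35, n=28)
  g(m=28, n=7)
    g(m=7, n=0)
    -> return 7
  -> return 7
-> return 7

Final answer: 7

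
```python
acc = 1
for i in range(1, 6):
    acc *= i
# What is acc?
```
Trace:
  acc=1
  acc=1, i=1
  acc=2, i=2
  acc=6, i=3
  acc=24, i=4
  acc=120, i=5

Final answer: 120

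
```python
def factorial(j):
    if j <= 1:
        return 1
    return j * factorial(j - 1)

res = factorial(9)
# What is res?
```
Call trace:
factorial(j=9)
  factorial(j=8)
    factorial(j=7)
      factorial(j=6)
        factorial(j=5)
          factorial(j=4)
            factorial(j=3)
              factorial(j=2)
                factorial(j=1)
                -> return 1
              -> return 2
            -> return 6
          -> return 24
        -> return 120
      -> return 720
    -> return 5040
  -> return 40320
-> return 362880

Final answer: 362880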